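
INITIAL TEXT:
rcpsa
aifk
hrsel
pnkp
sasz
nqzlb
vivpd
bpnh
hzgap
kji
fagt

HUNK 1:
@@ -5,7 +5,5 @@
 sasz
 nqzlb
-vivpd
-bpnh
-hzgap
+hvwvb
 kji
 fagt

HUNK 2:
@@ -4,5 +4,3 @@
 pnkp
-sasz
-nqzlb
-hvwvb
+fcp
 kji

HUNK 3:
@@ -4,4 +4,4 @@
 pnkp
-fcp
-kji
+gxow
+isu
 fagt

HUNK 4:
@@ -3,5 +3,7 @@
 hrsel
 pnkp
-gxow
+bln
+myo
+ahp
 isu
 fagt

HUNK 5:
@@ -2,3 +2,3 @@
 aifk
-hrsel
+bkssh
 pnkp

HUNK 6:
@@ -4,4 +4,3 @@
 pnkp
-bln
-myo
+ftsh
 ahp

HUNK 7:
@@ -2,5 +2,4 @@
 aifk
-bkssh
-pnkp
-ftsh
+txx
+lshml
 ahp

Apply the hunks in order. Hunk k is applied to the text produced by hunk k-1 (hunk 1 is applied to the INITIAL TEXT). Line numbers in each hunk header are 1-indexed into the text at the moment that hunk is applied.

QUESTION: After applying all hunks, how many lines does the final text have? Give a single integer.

Hunk 1: at line 5 remove [vivpd,bpnh,hzgap] add [hvwvb] -> 9 lines: rcpsa aifk hrsel pnkp sasz nqzlb hvwvb kji fagt
Hunk 2: at line 4 remove [sasz,nqzlb,hvwvb] add [fcp] -> 7 lines: rcpsa aifk hrsel pnkp fcp kji fagt
Hunk 3: at line 4 remove [fcp,kji] add [gxow,isu] -> 7 lines: rcpsa aifk hrsel pnkp gxow isu fagt
Hunk 4: at line 3 remove [gxow] add [bln,myo,ahp] -> 9 lines: rcpsa aifk hrsel pnkp bln myo ahp isu fagt
Hunk 5: at line 2 remove [hrsel] add [bkssh] -> 9 lines: rcpsa aifk bkssh pnkp bln myo ahp isu fagt
Hunk 6: at line 4 remove [bln,myo] add [ftsh] -> 8 lines: rcpsa aifk bkssh pnkp ftsh ahp isu fagt
Hunk 7: at line 2 remove [bkssh,pnkp,ftsh] add [txx,lshml] -> 7 lines: rcpsa aifk txx lshml ahp isu fagt
Final line count: 7

Answer: 7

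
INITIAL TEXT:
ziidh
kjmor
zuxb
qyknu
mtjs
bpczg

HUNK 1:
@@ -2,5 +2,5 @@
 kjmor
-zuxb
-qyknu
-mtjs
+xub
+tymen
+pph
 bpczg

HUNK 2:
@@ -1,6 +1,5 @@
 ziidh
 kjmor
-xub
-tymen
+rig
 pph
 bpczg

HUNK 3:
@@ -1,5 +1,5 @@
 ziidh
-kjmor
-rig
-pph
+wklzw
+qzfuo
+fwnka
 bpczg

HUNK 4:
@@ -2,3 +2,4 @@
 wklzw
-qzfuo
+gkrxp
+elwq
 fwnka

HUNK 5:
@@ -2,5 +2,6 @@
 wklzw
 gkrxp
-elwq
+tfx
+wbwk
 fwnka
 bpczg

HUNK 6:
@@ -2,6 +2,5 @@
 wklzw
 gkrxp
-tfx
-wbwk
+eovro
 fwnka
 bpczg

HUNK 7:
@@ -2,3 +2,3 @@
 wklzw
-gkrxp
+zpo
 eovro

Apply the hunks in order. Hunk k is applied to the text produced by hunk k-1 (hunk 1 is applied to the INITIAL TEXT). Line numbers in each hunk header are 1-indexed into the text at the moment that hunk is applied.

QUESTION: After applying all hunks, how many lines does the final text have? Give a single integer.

Hunk 1: at line 2 remove [zuxb,qyknu,mtjs] add [xub,tymen,pph] -> 6 lines: ziidh kjmor xub tymen pph bpczg
Hunk 2: at line 1 remove [xub,tymen] add [rig] -> 5 lines: ziidh kjmor rig pph bpczg
Hunk 3: at line 1 remove [kjmor,rig,pph] add [wklzw,qzfuo,fwnka] -> 5 lines: ziidh wklzw qzfuo fwnka bpczg
Hunk 4: at line 2 remove [qzfuo] add [gkrxp,elwq] -> 6 lines: ziidh wklzw gkrxp elwq fwnka bpczg
Hunk 5: at line 2 remove [elwq] add [tfx,wbwk] -> 7 lines: ziidh wklzw gkrxp tfx wbwk fwnka bpczg
Hunk 6: at line 2 remove [tfx,wbwk] add [eovro] -> 6 lines: ziidh wklzw gkrxp eovro fwnka bpczg
Hunk 7: at line 2 remove [gkrxp] add [zpo] -> 6 lines: ziidh wklzw zpo eovro fwnka bpczg
Final line count: 6

Answer: 6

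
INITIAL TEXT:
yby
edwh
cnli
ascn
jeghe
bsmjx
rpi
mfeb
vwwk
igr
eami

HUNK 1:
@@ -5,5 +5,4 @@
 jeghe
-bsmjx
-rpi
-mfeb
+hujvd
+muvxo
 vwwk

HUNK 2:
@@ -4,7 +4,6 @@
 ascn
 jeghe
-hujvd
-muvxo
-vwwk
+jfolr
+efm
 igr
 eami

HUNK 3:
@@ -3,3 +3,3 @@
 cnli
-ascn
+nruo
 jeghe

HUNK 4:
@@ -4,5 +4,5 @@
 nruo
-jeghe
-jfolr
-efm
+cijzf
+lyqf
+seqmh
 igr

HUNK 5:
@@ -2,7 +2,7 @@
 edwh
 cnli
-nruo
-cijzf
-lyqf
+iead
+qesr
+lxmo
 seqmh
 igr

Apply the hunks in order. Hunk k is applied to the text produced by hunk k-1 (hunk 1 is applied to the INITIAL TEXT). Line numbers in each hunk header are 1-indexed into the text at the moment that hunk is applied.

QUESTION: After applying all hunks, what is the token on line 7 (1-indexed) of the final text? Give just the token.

Answer: seqmh

Derivation:
Hunk 1: at line 5 remove [bsmjx,rpi,mfeb] add [hujvd,muvxo] -> 10 lines: yby edwh cnli ascn jeghe hujvd muvxo vwwk igr eami
Hunk 2: at line 4 remove [hujvd,muvxo,vwwk] add [jfolr,efm] -> 9 lines: yby edwh cnli ascn jeghe jfolr efm igr eami
Hunk 3: at line 3 remove [ascn] add [nruo] -> 9 lines: yby edwh cnli nruo jeghe jfolr efm igr eami
Hunk 4: at line 4 remove [jeghe,jfolr,efm] add [cijzf,lyqf,seqmh] -> 9 lines: yby edwh cnli nruo cijzf lyqf seqmh igr eami
Hunk 5: at line 2 remove [nruo,cijzf,lyqf] add [iead,qesr,lxmo] -> 9 lines: yby edwh cnli iead qesr lxmo seqmh igr eami
Final line 7: seqmh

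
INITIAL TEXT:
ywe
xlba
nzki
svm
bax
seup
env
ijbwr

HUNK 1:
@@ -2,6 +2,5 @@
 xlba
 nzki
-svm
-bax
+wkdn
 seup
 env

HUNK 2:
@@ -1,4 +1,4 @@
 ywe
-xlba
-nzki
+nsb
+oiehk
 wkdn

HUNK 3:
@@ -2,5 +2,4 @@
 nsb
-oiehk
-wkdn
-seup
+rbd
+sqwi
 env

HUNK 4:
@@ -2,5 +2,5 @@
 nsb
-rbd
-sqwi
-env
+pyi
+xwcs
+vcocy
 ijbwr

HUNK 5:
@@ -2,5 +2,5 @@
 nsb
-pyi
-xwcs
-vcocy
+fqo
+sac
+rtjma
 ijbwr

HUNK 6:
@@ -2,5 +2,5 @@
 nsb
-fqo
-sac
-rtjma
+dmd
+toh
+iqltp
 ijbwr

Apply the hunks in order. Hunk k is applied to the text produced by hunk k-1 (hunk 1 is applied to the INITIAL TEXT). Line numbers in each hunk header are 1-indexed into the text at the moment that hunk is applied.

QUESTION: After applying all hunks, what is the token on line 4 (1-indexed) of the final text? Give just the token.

Answer: toh

Derivation:
Hunk 1: at line 2 remove [svm,bax] add [wkdn] -> 7 lines: ywe xlba nzki wkdn seup env ijbwr
Hunk 2: at line 1 remove [xlba,nzki] add [nsb,oiehk] -> 7 lines: ywe nsb oiehk wkdn seup env ijbwr
Hunk 3: at line 2 remove [oiehk,wkdn,seup] add [rbd,sqwi] -> 6 lines: ywe nsb rbd sqwi env ijbwr
Hunk 4: at line 2 remove [rbd,sqwi,env] add [pyi,xwcs,vcocy] -> 6 lines: ywe nsb pyi xwcs vcocy ijbwr
Hunk 5: at line 2 remove [pyi,xwcs,vcocy] add [fqo,sac,rtjma] -> 6 lines: ywe nsb fqo sac rtjma ijbwr
Hunk 6: at line 2 remove [fqo,sac,rtjma] add [dmd,toh,iqltp] -> 6 lines: ywe nsb dmd toh iqltp ijbwr
Final line 4: toh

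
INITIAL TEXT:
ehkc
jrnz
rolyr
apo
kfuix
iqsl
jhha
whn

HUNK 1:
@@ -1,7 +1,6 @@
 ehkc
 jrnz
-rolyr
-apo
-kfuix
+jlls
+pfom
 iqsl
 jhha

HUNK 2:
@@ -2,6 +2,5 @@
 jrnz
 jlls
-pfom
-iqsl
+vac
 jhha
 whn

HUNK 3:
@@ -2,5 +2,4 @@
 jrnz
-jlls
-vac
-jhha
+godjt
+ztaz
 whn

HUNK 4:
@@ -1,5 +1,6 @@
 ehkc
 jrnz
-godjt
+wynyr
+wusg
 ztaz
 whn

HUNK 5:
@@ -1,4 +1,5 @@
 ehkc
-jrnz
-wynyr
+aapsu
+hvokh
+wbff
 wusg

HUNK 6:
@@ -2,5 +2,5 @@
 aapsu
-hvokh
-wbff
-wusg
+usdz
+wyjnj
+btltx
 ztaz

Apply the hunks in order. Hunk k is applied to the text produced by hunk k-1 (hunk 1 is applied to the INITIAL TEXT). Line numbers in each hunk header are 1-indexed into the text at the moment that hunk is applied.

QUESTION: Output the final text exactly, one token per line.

Hunk 1: at line 1 remove [rolyr,apo,kfuix] add [jlls,pfom] -> 7 lines: ehkc jrnz jlls pfom iqsl jhha whn
Hunk 2: at line 2 remove [pfom,iqsl] add [vac] -> 6 lines: ehkc jrnz jlls vac jhha whn
Hunk 3: at line 2 remove [jlls,vac,jhha] add [godjt,ztaz] -> 5 lines: ehkc jrnz godjt ztaz whn
Hunk 4: at line 1 remove [godjt] add [wynyr,wusg] -> 6 lines: ehkc jrnz wynyr wusg ztaz whn
Hunk 5: at line 1 remove [jrnz,wynyr] add [aapsu,hvokh,wbff] -> 7 lines: ehkc aapsu hvokh wbff wusg ztaz whn
Hunk 6: at line 2 remove [hvokh,wbff,wusg] add [usdz,wyjnj,btltx] -> 7 lines: ehkc aapsu usdz wyjnj btltx ztaz whn

Answer: ehkc
aapsu
usdz
wyjnj
btltx
ztaz
whn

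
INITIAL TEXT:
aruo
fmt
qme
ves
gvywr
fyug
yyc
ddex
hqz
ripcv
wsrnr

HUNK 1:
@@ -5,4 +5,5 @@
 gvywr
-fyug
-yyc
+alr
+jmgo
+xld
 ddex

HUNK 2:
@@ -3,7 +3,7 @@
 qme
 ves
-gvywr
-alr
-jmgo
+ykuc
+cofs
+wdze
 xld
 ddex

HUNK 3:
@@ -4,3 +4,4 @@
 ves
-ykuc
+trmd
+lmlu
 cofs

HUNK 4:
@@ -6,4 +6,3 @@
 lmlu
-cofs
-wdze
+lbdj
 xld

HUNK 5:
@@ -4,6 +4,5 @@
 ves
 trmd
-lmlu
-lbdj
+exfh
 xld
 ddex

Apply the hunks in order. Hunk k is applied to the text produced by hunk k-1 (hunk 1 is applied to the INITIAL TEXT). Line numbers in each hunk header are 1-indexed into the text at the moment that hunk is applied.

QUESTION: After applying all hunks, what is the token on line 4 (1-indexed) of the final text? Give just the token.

Answer: ves

Derivation:
Hunk 1: at line 5 remove [fyug,yyc] add [alr,jmgo,xld] -> 12 lines: aruo fmt qme ves gvywr alr jmgo xld ddex hqz ripcv wsrnr
Hunk 2: at line 3 remove [gvywr,alr,jmgo] add [ykuc,cofs,wdze] -> 12 lines: aruo fmt qme ves ykuc cofs wdze xld ddex hqz ripcv wsrnr
Hunk 3: at line 4 remove [ykuc] add [trmd,lmlu] -> 13 lines: aruo fmt qme ves trmd lmlu cofs wdze xld ddex hqz ripcv wsrnr
Hunk 4: at line 6 remove [cofs,wdze] add [lbdj] -> 12 lines: aruo fmt qme ves trmd lmlu lbdj xld ddex hqz ripcv wsrnr
Hunk 5: at line 4 remove [lmlu,lbdj] add [exfh] -> 11 lines: aruo fmt qme ves trmd exfh xld ddex hqz ripcv wsrnr
Final line 4: ves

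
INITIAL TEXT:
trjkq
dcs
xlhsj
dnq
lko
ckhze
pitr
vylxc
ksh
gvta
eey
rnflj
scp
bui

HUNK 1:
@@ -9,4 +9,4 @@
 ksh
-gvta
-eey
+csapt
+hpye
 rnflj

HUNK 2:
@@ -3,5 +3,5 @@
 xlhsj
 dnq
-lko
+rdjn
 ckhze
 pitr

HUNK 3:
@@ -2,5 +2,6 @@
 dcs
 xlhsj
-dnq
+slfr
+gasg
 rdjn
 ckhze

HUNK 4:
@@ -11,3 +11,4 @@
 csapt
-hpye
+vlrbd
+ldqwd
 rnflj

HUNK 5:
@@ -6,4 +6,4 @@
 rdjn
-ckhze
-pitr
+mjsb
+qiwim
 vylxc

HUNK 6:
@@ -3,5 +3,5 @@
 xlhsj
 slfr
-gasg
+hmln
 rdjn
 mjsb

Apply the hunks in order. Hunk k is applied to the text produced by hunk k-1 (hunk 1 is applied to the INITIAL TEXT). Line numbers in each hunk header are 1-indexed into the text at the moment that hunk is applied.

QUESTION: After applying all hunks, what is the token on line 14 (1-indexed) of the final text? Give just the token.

Answer: rnflj

Derivation:
Hunk 1: at line 9 remove [gvta,eey] add [csapt,hpye] -> 14 lines: trjkq dcs xlhsj dnq lko ckhze pitr vylxc ksh csapt hpye rnflj scp bui
Hunk 2: at line 3 remove [lko] add [rdjn] -> 14 lines: trjkq dcs xlhsj dnq rdjn ckhze pitr vylxc ksh csapt hpye rnflj scp bui
Hunk 3: at line 2 remove [dnq] add [slfr,gasg] -> 15 lines: trjkq dcs xlhsj slfr gasg rdjn ckhze pitr vylxc ksh csapt hpye rnflj scp bui
Hunk 4: at line 11 remove [hpye] add [vlrbd,ldqwd] -> 16 lines: trjkq dcs xlhsj slfr gasg rdjn ckhze pitr vylxc ksh csapt vlrbd ldqwd rnflj scp bui
Hunk 5: at line 6 remove [ckhze,pitr] add [mjsb,qiwim] -> 16 lines: trjkq dcs xlhsj slfr gasg rdjn mjsb qiwim vylxc ksh csapt vlrbd ldqwd rnflj scp bui
Hunk 6: at line 3 remove [gasg] add [hmln] -> 16 lines: trjkq dcs xlhsj slfr hmln rdjn mjsb qiwim vylxc ksh csapt vlrbd ldqwd rnflj scp bui
Final line 14: rnflj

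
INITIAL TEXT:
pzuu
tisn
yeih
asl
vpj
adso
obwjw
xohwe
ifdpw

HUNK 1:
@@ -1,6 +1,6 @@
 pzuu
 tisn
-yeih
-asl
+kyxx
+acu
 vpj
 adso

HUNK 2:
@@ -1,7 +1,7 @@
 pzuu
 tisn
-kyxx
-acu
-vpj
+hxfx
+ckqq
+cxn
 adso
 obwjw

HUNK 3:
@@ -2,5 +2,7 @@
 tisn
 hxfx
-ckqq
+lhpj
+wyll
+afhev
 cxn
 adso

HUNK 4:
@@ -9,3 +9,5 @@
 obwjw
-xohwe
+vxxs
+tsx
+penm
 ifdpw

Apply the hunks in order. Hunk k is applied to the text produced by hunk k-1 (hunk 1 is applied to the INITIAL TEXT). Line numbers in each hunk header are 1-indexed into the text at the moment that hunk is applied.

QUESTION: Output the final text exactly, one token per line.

Answer: pzuu
tisn
hxfx
lhpj
wyll
afhev
cxn
adso
obwjw
vxxs
tsx
penm
ifdpw

Derivation:
Hunk 1: at line 1 remove [yeih,asl] add [kyxx,acu] -> 9 lines: pzuu tisn kyxx acu vpj adso obwjw xohwe ifdpw
Hunk 2: at line 1 remove [kyxx,acu,vpj] add [hxfx,ckqq,cxn] -> 9 lines: pzuu tisn hxfx ckqq cxn adso obwjw xohwe ifdpw
Hunk 3: at line 2 remove [ckqq] add [lhpj,wyll,afhev] -> 11 lines: pzuu tisn hxfx lhpj wyll afhev cxn adso obwjw xohwe ifdpw
Hunk 4: at line 9 remove [xohwe] add [vxxs,tsx,penm] -> 13 lines: pzuu tisn hxfx lhpj wyll afhev cxn adso obwjw vxxs tsx penm ifdpw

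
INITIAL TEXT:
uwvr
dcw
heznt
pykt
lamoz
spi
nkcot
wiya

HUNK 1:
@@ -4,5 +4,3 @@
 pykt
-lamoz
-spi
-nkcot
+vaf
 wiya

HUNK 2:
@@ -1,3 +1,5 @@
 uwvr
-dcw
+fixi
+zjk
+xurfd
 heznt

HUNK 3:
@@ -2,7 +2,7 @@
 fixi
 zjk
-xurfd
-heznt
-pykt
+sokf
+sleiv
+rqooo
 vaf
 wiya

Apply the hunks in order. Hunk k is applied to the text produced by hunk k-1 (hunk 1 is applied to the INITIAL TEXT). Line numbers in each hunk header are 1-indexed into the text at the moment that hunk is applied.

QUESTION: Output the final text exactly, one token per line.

Answer: uwvr
fixi
zjk
sokf
sleiv
rqooo
vaf
wiya

Derivation:
Hunk 1: at line 4 remove [lamoz,spi,nkcot] add [vaf] -> 6 lines: uwvr dcw heznt pykt vaf wiya
Hunk 2: at line 1 remove [dcw] add [fixi,zjk,xurfd] -> 8 lines: uwvr fixi zjk xurfd heznt pykt vaf wiya
Hunk 3: at line 2 remove [xurfd,heznt,pykt] add [sokf,sleiv,rqooo] -> 8 lines: uwvr fixi zjk sokf sleiv rqooo vaf wiya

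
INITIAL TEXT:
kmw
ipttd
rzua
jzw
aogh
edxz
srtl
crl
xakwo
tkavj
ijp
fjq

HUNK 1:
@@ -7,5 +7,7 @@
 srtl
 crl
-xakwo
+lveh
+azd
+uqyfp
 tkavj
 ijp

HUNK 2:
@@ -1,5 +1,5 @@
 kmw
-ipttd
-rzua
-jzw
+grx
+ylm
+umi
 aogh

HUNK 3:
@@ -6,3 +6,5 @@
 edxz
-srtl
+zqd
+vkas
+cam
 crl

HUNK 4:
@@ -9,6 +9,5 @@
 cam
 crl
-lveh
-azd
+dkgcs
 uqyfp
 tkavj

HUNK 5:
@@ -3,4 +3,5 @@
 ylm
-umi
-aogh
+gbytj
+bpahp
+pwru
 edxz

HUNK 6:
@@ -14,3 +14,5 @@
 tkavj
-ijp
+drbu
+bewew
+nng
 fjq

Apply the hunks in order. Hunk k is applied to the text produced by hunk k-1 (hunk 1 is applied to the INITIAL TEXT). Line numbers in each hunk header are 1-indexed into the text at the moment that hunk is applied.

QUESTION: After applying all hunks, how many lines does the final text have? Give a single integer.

Hunk 1: at line 7 remove [xakwo] add [lveh,azd,uqyfp] -> 14 lines: kmw ipttd rzua jzw aogh edxz srtl crl lveh azd uqyfp tkavj ijp fjq
Hunk 2: at line 1 remove [ipttd,rzua,jzw] add [grx,ylm,umi] -> 14 lines: kmw grx ylm umi aogh edxz srtl crl lveh azd uqyfp tkavj ijp fjq
Hunk 3: at line 6 remove [srtl] add [zqd,vkas,cam] -> 16 lines: kmw grx ylm umi aogh edxz zqd vkas cam crl lveh azd uqyfp tkavj ijp fjq
Hunk 4: at line 9 remove [lveh,azd] add [dkgcs] -> 15 lines: kmw grx ylm umi aogh edxz zqd vkas cam crl dkgcs uqyfp tkavj ijp fjq
Hunk 5: at line 3 remove [umi,aogh] add [gbytj,bpahp,pwru] -> 16 lines: kmw grx ylm gbytj bpahp pwru edxz zqd vkas cam crl dkgcs uqyfp tkavj ijp fjq
Hunk 6: at line 14 remove [ijp] add [drbu,bewew,nng] -> 18 lines: kmw grx ylm gbytj bpahp pwru edxz zqd vkas cam crl dkgcs uqyfp tkavj drbu bewew nng fjq
Final line count: 18

Answer: 18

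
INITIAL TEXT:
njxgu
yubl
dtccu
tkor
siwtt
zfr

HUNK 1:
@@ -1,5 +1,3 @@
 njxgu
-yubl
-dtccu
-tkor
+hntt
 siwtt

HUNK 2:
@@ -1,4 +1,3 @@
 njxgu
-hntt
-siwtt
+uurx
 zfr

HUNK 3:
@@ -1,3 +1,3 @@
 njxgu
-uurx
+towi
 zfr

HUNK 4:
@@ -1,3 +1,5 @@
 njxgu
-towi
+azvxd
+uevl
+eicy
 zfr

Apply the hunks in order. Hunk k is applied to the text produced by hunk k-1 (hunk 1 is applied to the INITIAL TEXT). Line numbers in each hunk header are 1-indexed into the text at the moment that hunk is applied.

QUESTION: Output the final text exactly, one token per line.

Answer: njxgu
azvxd
uevl
eicy
zfr

Derivation:
Hunk 1: at line 1 remove [yubl,dtccu,tkor] add [hntt] -> 4 lines: njxgu hntt siwtt zfr
Hunk 2: at line 1 remove [hntt,siwtt] add [uurx] -> 3 lines: njxgu uurx zfr
Hunk 3: at line 1 remove [uurx] add [towi] -> 3 lines: njxgu towi zfr
Hunk 4: at line 1 remove [towi] add [azvxd,uevl,eicy] -> 5 lines: njxgu azvxd uevl eicy zfr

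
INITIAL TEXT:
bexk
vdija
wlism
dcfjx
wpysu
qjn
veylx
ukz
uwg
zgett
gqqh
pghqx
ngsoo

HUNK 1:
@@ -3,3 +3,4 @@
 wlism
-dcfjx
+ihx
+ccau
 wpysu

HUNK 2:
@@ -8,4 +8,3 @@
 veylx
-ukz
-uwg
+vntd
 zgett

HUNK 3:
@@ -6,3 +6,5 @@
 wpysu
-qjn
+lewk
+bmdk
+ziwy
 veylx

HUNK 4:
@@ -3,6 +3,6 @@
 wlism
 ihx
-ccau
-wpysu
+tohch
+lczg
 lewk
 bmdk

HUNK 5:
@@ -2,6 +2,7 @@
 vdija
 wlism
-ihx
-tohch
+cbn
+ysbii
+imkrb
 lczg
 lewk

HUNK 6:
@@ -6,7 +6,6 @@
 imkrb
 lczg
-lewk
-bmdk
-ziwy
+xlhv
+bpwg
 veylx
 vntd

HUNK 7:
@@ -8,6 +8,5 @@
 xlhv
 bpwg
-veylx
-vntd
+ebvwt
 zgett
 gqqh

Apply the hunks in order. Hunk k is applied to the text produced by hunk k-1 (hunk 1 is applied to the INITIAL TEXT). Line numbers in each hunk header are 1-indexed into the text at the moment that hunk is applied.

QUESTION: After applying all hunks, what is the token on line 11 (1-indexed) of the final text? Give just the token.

Hunk 1: at line 3 remove [dcfjx] add [ihx,ccau] -> 14 lines: bexk vdija wlism ihx ccau wpysu qjn veylx ukz uwg zgett gqqh pghqx ngsoo
Hunk 2: at line 8 remove [ukz,uwg] add [vntd] -> 13 lines: bexk vdija wlism ihx ccau wpysu qjn veylx vntd zgett gqqh pghqx ngsoo
Hunk 3: at line 6 remove [qjn] add [lewk,bmdk,ziwy] -> 15 lines: bexk vdija wlism ihx ccau wpysu lewk bmdk ziwy veylx vntd zgett gqqh pghqx ngsoo
Hunk 4: at line 3 remove [ccau,wpysu] add [tohch,lczg] -> 15 lines: bexk vdija wlism ihx tohch lczg lewk bmdk ziwy veylx vntd zgett gqqh pghqx ngsoo
Hunk 5: at line 2 remove [ihx,tohch] add [cbn,ysbii,imkrb] -> 16 lines: bexk vdija wlism cbn ysbii imkrb lczg lewk bmdk ziwy veylx vntd zgett gqqh pghqx ngsoo
Hunk 6: at line 6 remove [lewk,bmdk,ziwy] add [xlhv,bpwg] -> 15 lines: bexk vdija wlism cbn ysbii imkrb lczg xlhv bpwg veylx vntd zgett gqqh pghqx ngsoo
Hunk 7: at line 8 remove [veylx,vntd] add [ebvwt] -> 14 lines: bexk vdija wlism cbn ysbii imkrb lczg xlhv bpwg ebvwt zgett gqqh pghqx ngsoo
Final line 11: zgett

Answer: zgett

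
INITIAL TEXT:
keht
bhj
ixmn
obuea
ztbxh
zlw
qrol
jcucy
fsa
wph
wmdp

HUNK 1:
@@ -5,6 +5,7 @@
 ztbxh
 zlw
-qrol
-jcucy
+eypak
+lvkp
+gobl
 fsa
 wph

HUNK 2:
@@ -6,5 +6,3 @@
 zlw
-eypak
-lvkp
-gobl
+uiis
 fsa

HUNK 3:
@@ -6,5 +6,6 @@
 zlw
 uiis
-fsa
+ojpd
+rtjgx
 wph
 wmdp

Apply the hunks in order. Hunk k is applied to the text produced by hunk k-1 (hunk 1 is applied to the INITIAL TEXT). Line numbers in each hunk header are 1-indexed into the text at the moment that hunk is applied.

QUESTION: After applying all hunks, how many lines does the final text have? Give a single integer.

Hunk 1: at line 5 remove [qrol,jcucy] add [eypak,lvkp,gobl] -> 12 lines: keht bhj ixmn obuea ztbxh zlw eypak lvkp gobl fsa wph wmdp
Hunk 2: at line 6 remove [eypak,lvkp,gobl] add [uiis] -> 10 lines: keht bhj ixmn obuea ztbxh zlw uiis fsa wph wmdp
Hunk 3: at line 6 remove [fsa] add [ojpd,rtjgx] -> 11 lines: keht bhj ixmn obuea ztbxh zlw uiis ojpd rtjgx wph wmdp
Final line count: 11

Answer: 11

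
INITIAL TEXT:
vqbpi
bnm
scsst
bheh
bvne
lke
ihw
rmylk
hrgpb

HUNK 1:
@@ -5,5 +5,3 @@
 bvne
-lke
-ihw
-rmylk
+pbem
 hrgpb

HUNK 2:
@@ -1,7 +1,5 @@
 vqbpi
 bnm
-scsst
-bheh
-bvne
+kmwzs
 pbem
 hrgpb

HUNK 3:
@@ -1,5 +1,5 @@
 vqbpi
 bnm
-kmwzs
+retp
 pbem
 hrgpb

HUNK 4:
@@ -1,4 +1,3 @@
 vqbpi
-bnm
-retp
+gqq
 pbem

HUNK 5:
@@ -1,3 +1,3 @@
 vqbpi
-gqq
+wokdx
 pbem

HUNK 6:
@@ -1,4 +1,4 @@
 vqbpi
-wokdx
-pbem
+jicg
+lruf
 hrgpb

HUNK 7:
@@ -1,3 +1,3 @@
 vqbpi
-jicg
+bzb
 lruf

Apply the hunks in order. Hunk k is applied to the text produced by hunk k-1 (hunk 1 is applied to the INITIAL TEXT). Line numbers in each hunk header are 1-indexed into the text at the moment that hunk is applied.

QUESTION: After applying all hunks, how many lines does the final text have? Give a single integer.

Hunk 1: at line 5 remove [lke,ihw,rmylk] add [pbem] -> 7 lines: vqbpi bnm scsst bheh bvne pbem hrgpb
Hunk 2: at line 1 remove [scsst,bheh,bvne] add [kmwzs] -> 5 lines: vqbpi bnm kmwzs pbem hrgpb
Hunk 3: at line 1 remove [kmwzs] add [retp] -> 5 lines: vqbpi bnm retp pbem hrgpb
Hunk 4: at line 1 remove [bnm,retp] add [gqq] -> 4 lines: vqbpi gqq pbem hrgpb
Hunk 5: at line 1 remove [gqq] add [wokdx] -> 4 lines: vqbpi wokdx pbem hrgpb
Hunk 6: at line 1 remove [wokdx,pbem] add [jicg,lruf] -> 4 lines: vqbpi jicg lruf hrgpb
Hunk 7: at line 1 remove [jicg] add [bzb] -> 4 lines: vqbpi bzb lruf hrgpb
Final line count: 4

Answer: 4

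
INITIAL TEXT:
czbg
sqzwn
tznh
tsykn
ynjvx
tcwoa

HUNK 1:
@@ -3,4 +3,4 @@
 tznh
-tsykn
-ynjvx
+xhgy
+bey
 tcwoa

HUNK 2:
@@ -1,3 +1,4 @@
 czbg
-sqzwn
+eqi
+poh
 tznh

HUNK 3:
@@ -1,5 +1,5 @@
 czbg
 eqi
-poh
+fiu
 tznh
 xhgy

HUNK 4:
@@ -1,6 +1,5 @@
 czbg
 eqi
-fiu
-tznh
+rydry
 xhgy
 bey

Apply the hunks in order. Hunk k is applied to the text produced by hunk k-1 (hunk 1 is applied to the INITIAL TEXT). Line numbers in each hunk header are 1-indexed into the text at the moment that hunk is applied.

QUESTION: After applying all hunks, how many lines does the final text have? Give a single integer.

Hunk 1: at line 3 remove [tsykn,ynjvx] add [xhgy,bey] -> 6 lines: czbg sqzwn tznh xhgy bey tcwoa
Hunk 2: at line 1 remove [sqzwn] add [eqi,poh] -> 7 lines: czbg eqi poh tznh xhgy bey tcwoa
Hunk 3: at line 1 remove [poh] add [fiu] -> 7 lines: czbg eqi fiu tznh xhgy bey tcwoa
Hunk 4: at line 1 remove [fiu,tznh] add [rydry] -> 6 lines: czbg eqi rydry xhgy bey tcwoa
Final line count: 6

Answer: 6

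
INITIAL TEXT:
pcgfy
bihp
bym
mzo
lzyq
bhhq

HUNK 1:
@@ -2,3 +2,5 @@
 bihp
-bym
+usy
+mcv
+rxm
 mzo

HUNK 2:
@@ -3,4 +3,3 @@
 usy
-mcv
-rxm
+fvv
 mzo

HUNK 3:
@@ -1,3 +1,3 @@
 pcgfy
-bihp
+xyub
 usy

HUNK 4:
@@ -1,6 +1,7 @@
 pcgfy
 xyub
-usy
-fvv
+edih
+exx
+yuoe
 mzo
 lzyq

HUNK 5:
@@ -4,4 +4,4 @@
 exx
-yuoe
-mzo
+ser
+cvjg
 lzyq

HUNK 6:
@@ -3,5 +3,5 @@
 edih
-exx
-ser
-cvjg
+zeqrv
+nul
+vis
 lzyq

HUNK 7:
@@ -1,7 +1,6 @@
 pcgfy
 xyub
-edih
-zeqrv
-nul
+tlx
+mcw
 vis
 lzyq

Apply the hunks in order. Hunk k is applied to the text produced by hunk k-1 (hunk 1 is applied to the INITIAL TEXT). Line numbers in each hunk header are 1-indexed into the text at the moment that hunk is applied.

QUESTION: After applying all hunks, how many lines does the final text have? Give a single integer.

Answer: 7

Derivation:
Hunk 1: at line 2 remove [bym] add [usy,mcv,rxm] -> 8 lines: pcgfy bihp usy mcv rxm mzo lzyq bhhq
Hunk 2: at line 3 remove [mcv,rxm] add [fvv] -> 7 lines: pcgfy bihp usy fvv mzo lzyq bhhq
Hunk 3: at line 1 remove [bihp] add [xyub] -> 7 lines: pcgfy xyub usy fvv mzo lzyq bhhq
Hunk 4: at line 1 remove [usy,fvv] add [edih,exx,yuoe] -> 8 lines: pcgfy xyub edih exx yuoe mzo lzyq bhhq
Hunk 5: at line 4 remove [yuoe,mzo] add [ser,cvjg] -> 8 lines: pcgfy xyub edih exx ser cvjg lzyq bhhq
Hunk 6: at line 3 remove [exx,ser,cvjg] add [zeqrv,nul,vis] -> 8 lines: pcgfy xyub edih zeqrv nul vis lzyq bhhq
Hunk 7: at line 1 remove [edih,zeqrv,nul] add [tlx,mcw] -> 7 lines: pcgfy xyub tlx mcw vis lzyq bhhq
Final line count: 7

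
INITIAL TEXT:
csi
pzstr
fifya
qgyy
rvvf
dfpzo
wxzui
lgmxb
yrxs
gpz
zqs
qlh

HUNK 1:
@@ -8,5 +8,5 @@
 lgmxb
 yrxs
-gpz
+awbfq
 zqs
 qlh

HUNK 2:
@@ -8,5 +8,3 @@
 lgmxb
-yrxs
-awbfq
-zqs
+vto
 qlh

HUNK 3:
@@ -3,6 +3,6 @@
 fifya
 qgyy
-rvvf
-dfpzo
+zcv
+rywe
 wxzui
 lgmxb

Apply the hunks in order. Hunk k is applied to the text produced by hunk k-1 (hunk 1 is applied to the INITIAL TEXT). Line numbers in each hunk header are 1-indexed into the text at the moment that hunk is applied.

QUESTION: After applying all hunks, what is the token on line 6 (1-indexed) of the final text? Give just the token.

Hunk 1: at line 8 remove [gpz] add [awbfq] -> 12 lines: csi pzstr fifya qgyy rvvf dfpzo wxzui lgmxb yrxs awbfq zqs qlh
Hunk 2: at line 8 remove [yrxs,awbfq,zqs] add [vto] -> 10 lines: csi pzstr fifya qgyy rvvf dfpzo wxzui lgmxb vto qlh
Hunk 3: at line 3 remove [rvvf,dfpzo] add [zcv,rywe] -> 10 lines: csi pzstr fifya qgyy zcv rywe wxzui lgmxb vto qlh
Final line 6: rywe

Answer: rywe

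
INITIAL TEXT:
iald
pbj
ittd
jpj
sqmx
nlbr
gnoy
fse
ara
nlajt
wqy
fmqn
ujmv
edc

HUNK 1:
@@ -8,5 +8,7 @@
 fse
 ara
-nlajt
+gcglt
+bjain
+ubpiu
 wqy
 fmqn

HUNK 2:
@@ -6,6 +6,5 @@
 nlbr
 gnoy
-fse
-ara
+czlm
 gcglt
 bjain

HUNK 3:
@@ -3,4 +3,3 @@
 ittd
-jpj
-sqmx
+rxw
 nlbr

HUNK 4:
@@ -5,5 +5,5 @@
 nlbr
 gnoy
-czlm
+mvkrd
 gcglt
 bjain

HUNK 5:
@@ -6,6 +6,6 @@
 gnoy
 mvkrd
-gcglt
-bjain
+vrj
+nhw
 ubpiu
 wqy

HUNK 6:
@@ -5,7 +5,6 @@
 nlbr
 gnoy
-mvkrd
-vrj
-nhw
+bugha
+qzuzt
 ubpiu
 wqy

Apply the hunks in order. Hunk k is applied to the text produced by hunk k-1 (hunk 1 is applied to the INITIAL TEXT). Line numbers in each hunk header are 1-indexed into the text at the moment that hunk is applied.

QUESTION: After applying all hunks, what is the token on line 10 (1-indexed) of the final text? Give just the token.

Hunk 1: at line 8 remove [nlajt] add [gcglt,bjain,ubpiu] -> 16 lines: iald pbj ittd jpj sqmx nlbr gnoy fse ara gcglt bjain ubpiu wqy fmqn ujmv edc
Hunk 2: at line 6 remove [fse,ara] add [czlm] -> 15 lines: iald pbj ittd jpj sqmx nlbr gnoy czlm gcglt bjain ubpiu wqy fmqn ujmv edc
Hunk 3: at line 3 remove [jpj,sqmx] add [rxw] -> 14 lines: iald pbj ittd rxw nlbr gnoy czlm gcglt bjain ubpiu wqy fmqn ujmv edc
Hunk 4: at line 5 remove [czlm] add [mvkrd] -> 14 lines: iald pbj ittd rxw nlbr gnoy mvkrd gcglt bjain ubpiu wqy fmqn ujmv edc
Hunk 5: at line 6 remove [gcglt,bjain] add [vrj,nhw] -> 14 lines: iald pbj ittd rxw nlbr gnoy mvkrd vrj nhw ubpiu wqy fmqn ujmv edc
Hunk 6: at line 5 remove [mvkrd,vrj,nhw] add [bugha,qzuzt] -> 13 lines: iald pbj ittd rxw nlbr gnoy bugha qzuzt ubpiu wqy fmqn ujmv edc
Final line 10: wqy

Answer: wqy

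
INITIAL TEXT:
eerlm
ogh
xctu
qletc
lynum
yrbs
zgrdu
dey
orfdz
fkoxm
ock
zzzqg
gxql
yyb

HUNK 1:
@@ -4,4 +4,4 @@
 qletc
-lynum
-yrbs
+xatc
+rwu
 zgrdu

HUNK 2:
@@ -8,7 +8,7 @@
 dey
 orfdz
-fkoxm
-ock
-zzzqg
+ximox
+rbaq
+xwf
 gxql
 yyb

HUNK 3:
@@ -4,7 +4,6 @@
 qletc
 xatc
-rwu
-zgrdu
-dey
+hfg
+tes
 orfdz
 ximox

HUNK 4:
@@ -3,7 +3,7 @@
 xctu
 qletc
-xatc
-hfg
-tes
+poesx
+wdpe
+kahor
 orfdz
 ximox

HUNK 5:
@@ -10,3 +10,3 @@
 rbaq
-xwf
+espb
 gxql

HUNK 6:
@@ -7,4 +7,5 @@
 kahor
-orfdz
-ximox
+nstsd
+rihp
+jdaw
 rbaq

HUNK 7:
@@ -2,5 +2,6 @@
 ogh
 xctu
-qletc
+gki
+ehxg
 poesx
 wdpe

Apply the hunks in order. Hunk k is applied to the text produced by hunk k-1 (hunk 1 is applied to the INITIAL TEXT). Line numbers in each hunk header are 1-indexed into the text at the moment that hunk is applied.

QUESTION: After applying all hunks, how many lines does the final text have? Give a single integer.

Answer: 15

Derivation:
Hunk 1: at line 4 remove [lynum,yrbs] add [xatc,rwu] -> 14 lines: eerlm ogh xctu qletc xatc rwu zgrdu dey orfdz fkoxm ock zzzqg gxql yyb
Hunk 2: at line 8 remove [fkoxm,ock,zzzqg] add [ximox,rbaq,xwf] -> 14 lines: eerlm ogh xctu qletc xatc rwu zgrdu dey orfdz ximox rbaq xwf gxql yyb
Hunk 3: at line 4 remove [rwu,zgrdu,dey] add [hfg,tes] -> 13 lines: eerlm ogh xctu qletc xatc hfg tes orfdz ximox rbaq xwf gxql yyb
Hunk 4: at line 3 remove [xatc,hfg,tes] add [poesx,wdpe,kahor] -> 13 lines: eerlm ogh xctu qletc poesx wdpe kahor orfdz ximox rbaq xwf gxql yyb
Hunk 5: at line 10 remove [xwf] add [espb] -> 13 lines: eerlm ogh xctu qletc poesx wdpe kahor orfdz ximox rbaq espb gxql yyb
Hunk 6: at line 7 remove [orfdz,ximox] add [nstsd,rihp,jdaw] -> 14 lines: eerlm ogh xctu qletc poesx wdpe kahor nstsd rihp jdaw rbaq espb gxql yyb
Hunk 7: at line 2 remove [qletc] add [gki,ehxg] -> 15 lines: eerlm ogh xctu gki ehxg poesx wdpe kahor nstsd rihp jdaw rbaq espb gxql yyb
Final line count: 15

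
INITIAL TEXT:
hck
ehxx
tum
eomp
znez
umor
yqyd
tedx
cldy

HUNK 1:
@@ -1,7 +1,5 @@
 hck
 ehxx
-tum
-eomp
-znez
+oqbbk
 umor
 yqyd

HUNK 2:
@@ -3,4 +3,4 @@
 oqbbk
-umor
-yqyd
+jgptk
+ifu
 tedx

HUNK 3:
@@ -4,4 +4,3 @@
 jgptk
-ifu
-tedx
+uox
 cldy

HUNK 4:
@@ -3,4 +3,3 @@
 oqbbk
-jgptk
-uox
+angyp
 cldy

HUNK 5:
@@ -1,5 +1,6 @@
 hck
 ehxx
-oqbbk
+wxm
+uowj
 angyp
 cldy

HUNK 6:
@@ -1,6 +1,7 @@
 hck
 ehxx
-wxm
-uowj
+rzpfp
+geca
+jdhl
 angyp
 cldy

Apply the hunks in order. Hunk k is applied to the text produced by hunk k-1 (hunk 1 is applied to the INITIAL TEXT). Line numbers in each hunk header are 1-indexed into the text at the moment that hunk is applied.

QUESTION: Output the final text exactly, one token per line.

Answer: hck
ehxx
rzpfp
geca
jdhl
angyp
cldy

Derivation:
Hunk 1: at line 1 remove [tum,eomp,znez] add [oqbbk] -> 7 lines: hck ehxx oqbbk umor yqyd tedx cldy
Hunk 2: at line 3 remove [umor,yqyd] add [jgptk,ifu] -> 7 lines: hck ehxx oqbbk jgptk ifu tedx cldy
Hunk 3: at line 4 remove [ifu,tedx] add [uox] -> 6 lines: hck ehxx oqbbk jgptk uox cldy
Hunk 4: at line 3 remove [jgptk,uox] add [angyp] -> 5 lines: hck ehxx oqbbk angyp cldy
Hunk 5: at line 1 remove [oqbbk] add [wxm,uowj] -> 6 lines: hck ehxx wxm uowj angyp cldy
Hunk 6: at line 1 remove [wxm,uowj] add [rzpfp,geca,jdhl] -> 7 lines: hck ehxx rzpfp geca jdhl angyp cldy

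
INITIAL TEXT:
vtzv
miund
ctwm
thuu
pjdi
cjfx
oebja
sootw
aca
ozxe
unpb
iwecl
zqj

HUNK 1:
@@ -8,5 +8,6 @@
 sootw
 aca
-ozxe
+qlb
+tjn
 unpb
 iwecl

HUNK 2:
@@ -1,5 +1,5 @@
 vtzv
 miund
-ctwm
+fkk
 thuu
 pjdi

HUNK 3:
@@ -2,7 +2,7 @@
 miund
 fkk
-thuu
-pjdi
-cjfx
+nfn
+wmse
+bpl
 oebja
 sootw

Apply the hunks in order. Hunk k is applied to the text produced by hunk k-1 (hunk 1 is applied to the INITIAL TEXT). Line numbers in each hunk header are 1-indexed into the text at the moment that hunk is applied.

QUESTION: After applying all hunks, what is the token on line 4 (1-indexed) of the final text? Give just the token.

Answer: nfn

Derivation:
Hunk 1: at line 8 remove [ozxe] add [qlb,tjn] -> 14 lines: vtzv miund ctwm thuu pjdi cjfx oebja sootw aca qlb tjn unpb iwecl zqj
Hunk 2: at line 1 remove [ctwm] add [fkk] -> 14 lines: vtzv miund fkk thuu pjdi cjfx oebja sootw aca qlb tjn unpb iwecl zqj
Hunk 3: at line 2 remove [thuu,pjdi,cjfx] add [nfn,wmse,bpl] -> 14 lines: vtzv miund fkk nfn wmse bpl oebja sootw aca qlb tjn unpb iwecl zqj
Final line 4: nfn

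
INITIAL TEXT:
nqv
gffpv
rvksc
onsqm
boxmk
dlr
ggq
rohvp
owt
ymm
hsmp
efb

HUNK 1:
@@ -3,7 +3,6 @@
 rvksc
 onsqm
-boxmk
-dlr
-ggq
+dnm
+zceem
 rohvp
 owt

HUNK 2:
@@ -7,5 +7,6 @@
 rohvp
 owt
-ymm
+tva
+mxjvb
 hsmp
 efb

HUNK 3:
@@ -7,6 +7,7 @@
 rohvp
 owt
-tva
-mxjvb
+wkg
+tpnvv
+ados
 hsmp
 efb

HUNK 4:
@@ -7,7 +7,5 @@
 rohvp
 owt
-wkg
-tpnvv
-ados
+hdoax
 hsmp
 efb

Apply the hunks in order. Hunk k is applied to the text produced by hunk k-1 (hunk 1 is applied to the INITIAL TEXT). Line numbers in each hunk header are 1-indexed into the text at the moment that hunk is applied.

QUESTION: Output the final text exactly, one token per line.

Answer: nqv
gffpv
rvksc
onsqm
dnm
zceem
rohvp
owt
hdoax
hsmp
efb

Derivation:
Hunk 1: at line 3 remove [boxmk,dlr,ggq] add [dnm,zceem] -> 11 lines: nqv gffpv rvksc onsqm dnm zceem rohvp owt ymm hsmp efb
Hunk 2: at line 7 remove [ymm] add [tva,mxjvb] -> 12 lines: nqv gffpv rvksc onsqm dnm zceem rohvp owt tva mxjvb hsmp efb
Hunk 3: at line 7 remove [tva,mxjvb] add [wkg,tpnvv,ados] -> 13 lines: nqv gffpv rvksc onsqm dnm zceem rohvp owt wkg tpnvv ados hsmp efb
Hunk 4: at line 7 remove [wkg,tpnvv,ados] add [hdoax] -> 11 lines: nqv gffpv rvksc onsqm dnm zceem rohvp owt hdoax hsmp efb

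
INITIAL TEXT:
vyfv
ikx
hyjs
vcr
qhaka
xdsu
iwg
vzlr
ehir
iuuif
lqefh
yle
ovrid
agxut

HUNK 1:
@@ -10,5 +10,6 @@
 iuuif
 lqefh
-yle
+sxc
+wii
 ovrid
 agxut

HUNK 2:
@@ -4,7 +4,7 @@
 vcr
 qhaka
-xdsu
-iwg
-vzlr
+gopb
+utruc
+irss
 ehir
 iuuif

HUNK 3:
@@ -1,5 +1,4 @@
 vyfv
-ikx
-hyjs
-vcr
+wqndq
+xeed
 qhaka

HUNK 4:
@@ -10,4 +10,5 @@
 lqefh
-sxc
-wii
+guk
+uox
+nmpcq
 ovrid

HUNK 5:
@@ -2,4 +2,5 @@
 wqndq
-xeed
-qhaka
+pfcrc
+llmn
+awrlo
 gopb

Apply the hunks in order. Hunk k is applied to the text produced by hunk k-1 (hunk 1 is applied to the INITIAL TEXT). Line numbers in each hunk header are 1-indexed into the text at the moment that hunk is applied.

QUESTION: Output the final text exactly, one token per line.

Hunk 1: at line 10 remove [yle] add [sxc,wii] -> 15 lines: vyfv ikx hyjs vcr qhaka xdsu iwg vzlr ehir iuuif lqefh sxc wii ovrid agxut
Hunk 2: at line 4 remove [xdsu,iwg,vzlr] add [gopb,utruc,irss] -> 15 lines: vyfv ikx hyjs vcr qhaka gopb utruc irss ehir iuuif lqefh sxc wii ovrid agxut
Hunk 3: at line 1 remove [ikx,hyjs,vcr] add [wqndq,xeed] -> 14 lines: vyfv wqndq xeed qhaka gopb utruc irss ehir iuuif lqefh sxc wii ovrid agxut
Hunk 4: at line 10 remove [sxc,wii] add [guk,uox,nmpcq] -> 15 lines: vyfv wqndq xeed qhaka gopb utruc irss ehir iuuif lqefh guk uox nmpcq ovrid agxut
Hunk 5: at line 2 remove [xeed,qhaka] add [pfcrc,llmn,awrlo] -> 16 lines: vyfv wqndq pfcrc llmn awrlo gopb utruc irss ehir iuuif lqefh guk uox nmpcq ovrid agxut

Answer: vyfv
wqndq
pfcrc
llmn
awrlo
gopb
utruc
irss
ehir
iuuif
lqefh
guk
uox
nmpcq
ovrid
agxut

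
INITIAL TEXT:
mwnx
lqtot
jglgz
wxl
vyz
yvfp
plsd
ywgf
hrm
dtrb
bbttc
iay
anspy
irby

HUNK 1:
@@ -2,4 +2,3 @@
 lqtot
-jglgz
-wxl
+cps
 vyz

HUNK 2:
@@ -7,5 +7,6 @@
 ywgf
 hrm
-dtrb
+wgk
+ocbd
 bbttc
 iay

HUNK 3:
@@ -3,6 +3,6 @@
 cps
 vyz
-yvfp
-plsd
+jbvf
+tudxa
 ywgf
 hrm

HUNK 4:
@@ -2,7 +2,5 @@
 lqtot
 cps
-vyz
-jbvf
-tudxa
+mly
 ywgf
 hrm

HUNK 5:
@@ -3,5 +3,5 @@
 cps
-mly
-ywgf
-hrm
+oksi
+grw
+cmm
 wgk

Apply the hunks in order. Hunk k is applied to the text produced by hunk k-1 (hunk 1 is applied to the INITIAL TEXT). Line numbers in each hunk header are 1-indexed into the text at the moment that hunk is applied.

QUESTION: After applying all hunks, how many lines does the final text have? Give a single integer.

Answer: 12

Derivation:
Hunk 1: at line 2 remove [jglgz,wxl] add [cps] -> 13 lines: mwnx lqtot cps vyz yvfp plsd ywgf hrm dtrb bbttc iay anspy irby
Hunk 2: at line 7 remove [dtrb] add [wgk,ocbd] -> 14 lines: mwnx lqtot cps vyz yvfp plsd ywgf hrm wgk ocbd bbttc iay anspy irby
Hunk 3: at line 3 remove [yvfp,plsd] add [jbvf,tudxa] -> 14 lines: mwnx lqtot cps vyz jbvf tudxa ywgf hrm wgk ocbd bbttc iay anspy irby
Hunk 4: at line 2 remove [vyz,jbvf,tudxa] add [mly] -> 12 lines: mwnx lqtot cps mly ywgf hrm wgk ocbd bbttc iay anspy irby
Hunk 5: at line 3 remove [mly,ywgf,hrm] add [oksi,grw,cmm] -> 12 lines: mwnx lqtot cps oksi grw cmm wgk ocbd bbttc iay anspy irby
Final line count: 12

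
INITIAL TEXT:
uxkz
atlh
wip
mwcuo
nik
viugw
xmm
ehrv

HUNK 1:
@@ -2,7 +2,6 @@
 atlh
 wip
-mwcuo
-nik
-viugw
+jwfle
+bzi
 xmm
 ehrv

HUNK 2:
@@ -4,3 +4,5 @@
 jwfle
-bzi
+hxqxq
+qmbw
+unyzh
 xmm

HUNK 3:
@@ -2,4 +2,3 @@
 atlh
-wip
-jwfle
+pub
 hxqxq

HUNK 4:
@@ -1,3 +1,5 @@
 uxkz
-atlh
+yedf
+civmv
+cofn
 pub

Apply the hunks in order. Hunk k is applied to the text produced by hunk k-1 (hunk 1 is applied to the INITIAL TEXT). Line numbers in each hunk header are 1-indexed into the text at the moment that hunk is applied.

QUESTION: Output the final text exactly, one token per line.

Hunk 1: at line 2 remove [mwcuo,nik,viugw] add [jwfle,bzi] -> 7 lines: uxkz atlh wip jwfle bzi xmm ehrv
Hunk 2: at line 4 remove [bzi] add [hxqxq,qmbw,unyzh] -> 9 lines: uxkz atlh wip jwfle hxqxq qmbw unyzh xmm ehrv
Hunk 3: at line 2 remove [wip,jwfle] add [pub] -> 8 lines: uxkz atlh pub hxqxq qmbw unyzh xmm ehrv
Hunk 4: at line 1 remove [atlh] add [yedf,civmv,cofn] -> 10 lines: uxkz yedf civmv cofn pub hxqxq qmbw unyzh xmm ehrv

Answer: uxkz
yedf
civmv
cofn
pub
hxqxq
qmbw
unyzh
xmm
ehrv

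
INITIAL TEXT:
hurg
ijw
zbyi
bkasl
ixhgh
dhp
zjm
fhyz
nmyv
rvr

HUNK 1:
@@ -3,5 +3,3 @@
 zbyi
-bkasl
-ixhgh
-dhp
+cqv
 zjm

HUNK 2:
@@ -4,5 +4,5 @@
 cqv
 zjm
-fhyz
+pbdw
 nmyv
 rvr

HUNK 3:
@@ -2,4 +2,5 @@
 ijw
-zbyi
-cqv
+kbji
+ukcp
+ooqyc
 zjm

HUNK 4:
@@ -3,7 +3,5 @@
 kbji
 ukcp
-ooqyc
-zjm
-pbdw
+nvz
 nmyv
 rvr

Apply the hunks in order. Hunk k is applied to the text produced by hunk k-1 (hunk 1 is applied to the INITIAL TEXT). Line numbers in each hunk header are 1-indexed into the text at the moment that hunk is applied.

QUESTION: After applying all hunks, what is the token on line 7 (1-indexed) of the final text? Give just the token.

Hunk 1: at line 3 remove [bkasl,ixhgh,dhp] add [cqv] -> 8 lines: hurg ijw zbyi cqv zjm fhyz nmyv rvr
Hunk 2: at line 4 remove [fhyz] add [pbdw] -> 8 lines: hurg ijw zbyi cqv zjm pbdw nmyv rvr
Hunk 3: at line 2 remove [zbyi,cqv] add [kbji,ukcp,ooqyc] -> 9 lines: hurg ijw kbji ukcp ooqyc zjm pbdw nmyv rvr
Hunk 4: at line 3 remove [ooqyc,zjm,pbdw] add [nvz] -> 7 lines: hurg ijw kbji ukcp nvz nmyv rvr
Final line 7: rvr

Answer: rvr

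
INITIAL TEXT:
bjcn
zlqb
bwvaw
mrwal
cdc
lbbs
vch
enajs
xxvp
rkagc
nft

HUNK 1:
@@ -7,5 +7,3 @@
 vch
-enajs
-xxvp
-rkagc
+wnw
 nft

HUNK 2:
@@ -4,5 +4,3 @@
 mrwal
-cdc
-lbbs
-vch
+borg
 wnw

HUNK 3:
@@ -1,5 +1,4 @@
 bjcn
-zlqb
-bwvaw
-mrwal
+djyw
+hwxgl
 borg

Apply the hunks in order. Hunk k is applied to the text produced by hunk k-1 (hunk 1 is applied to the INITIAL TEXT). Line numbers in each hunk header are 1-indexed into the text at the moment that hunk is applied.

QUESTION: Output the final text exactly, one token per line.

Hunk 1: at line 7 remove [enajs,xxvp,rkagc] add [wnw] -> 9 lines: bjcn zlqb bwvaw mrwal cdc lbbs vch wnw nft
Hunk 2: at line 4 remove [cdc,lbbs,vch] add [borg] -> 7 lines: bjcn zlqb bwvaw mrwal borg wnw nft
Hunk 3: at line 1 remove [zlqb,bwvaw,mrwal] add [djyw,hwxgl] -> 6 lines: bjcn djyw hwxgl borg wnw nft

Answer: bjcn
djyw
hwxgl
borg
wnw
nft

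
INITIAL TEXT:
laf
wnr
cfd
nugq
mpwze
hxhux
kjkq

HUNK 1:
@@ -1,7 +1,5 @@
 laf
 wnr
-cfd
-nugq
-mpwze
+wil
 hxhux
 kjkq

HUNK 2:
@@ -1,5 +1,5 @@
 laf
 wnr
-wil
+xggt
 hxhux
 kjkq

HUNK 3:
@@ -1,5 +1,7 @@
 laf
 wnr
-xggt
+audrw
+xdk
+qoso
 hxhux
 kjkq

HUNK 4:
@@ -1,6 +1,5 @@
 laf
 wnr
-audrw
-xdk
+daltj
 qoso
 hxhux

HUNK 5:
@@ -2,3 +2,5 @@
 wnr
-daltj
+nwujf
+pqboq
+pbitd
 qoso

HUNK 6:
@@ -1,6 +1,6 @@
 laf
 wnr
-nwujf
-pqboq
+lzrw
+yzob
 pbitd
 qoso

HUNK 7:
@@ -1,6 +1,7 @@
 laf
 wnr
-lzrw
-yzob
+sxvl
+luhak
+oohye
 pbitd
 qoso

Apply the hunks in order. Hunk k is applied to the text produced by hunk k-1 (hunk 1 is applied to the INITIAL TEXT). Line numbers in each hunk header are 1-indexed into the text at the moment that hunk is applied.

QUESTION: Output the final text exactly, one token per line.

Answer: laf
wnr
sxvl
luhak
oohye
pbitd
qoso
hxhux
kjkq

Derivation:
Hunk 1: at line 1 remove [cfd,nugq,mpwze] add [wil] -> 5 lines: laf wnr wil hxhux kjkq
Hunk 2: at line 1 remove [wil] add [xggt] -> 5 lines: laf wnr xggt hxhux kjkq
Hunk 3: at line 1 remove [xggt] add [audrw,xdk,qoso] -> 7 lines: laf wnr audrw xdk qoso hxhux kjkq
Hunk 4: at line 1 remove [audrw,xdk] add [daltj] -> 6 lines: laf wnr daltj qoso hxhux kjkq
Hunk 5: at line 2 remove [daltj] add [nwujf,pqboq,pbitd] -> 8 lines: laf wnr nwujf pqboq pbitd qoso hxhux kjkq
Hunk 6: at line 1 remove [nwujf,pqboq] add [lzrw,yzob] -> 8 lines: laf wnr lzrw yzob pbitd qoso hxhux kjkq
Hunk 7: at line 1 remove [lzrw,yzob] add [sxvl,luhak,oohye] -> 9 lines: laf wnr sxvl luhak oohye pbitd qoso hxhux kjkq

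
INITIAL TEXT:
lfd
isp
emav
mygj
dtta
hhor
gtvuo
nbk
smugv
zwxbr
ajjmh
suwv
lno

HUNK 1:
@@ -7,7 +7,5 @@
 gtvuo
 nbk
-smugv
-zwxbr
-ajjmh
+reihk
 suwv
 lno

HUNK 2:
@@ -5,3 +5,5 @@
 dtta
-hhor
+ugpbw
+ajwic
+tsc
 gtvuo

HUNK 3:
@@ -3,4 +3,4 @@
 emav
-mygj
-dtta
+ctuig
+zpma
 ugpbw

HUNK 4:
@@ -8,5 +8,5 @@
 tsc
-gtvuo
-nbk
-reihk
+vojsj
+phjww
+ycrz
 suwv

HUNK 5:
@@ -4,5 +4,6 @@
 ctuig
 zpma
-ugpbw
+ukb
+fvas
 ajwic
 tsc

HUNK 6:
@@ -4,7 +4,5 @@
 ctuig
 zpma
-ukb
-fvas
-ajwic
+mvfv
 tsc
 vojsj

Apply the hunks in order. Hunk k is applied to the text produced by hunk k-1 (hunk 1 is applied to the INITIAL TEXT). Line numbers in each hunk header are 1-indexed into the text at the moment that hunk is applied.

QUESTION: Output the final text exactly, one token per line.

Answer: lfd
isp
emav
ctuig
zpma
mvfv
tsc
vojsj
phjww
ycrz
suwv
lno

Derivation:
Hunk 1: at line 7 remove [smugv,zwxbr,ajjmh] add [reihk] -> 11 lines: lfd isp emav mygj dtta hhor gtvuo nbk reihk suwv lno
Hunk 2: at line 5 remove [hhor] add [ugpbw,ajwic,tsc] -> 13 lines: lfd isp emav mygj dtta ugpbw ajwic tsc gtvuo nbk reihk suwv lno
Hunk 3: at line 3 remove [mygj,dtta] add [ctuig,zpma] -> 13 lines: lfd isp emav ctuig zpma ugpbw ajwic tsc gtvuo nbk reihk suwv lno
Hunk 4: at line 8 remove [gtvuo,nbk,reihk] add [vojsj,phjww,ycrz] -> 13 lines: lfd isp emav ctuig zpma ugpbw ajwic tsc vojsj phjww ycrz suwv lno
Hunk 5: at line 4 remove [ugpbw] add [ukb,fvas] -> 14 lines: lfd isp emav ctuig zpma ukb fvas ajwic tsc vojsj phjww ycrz suwv lno
Hunk 6: at line 4 remove [ukb,fvas,ajwic] add [mvfv] -> 12 lines: lfd isp emav ctuig zpma mvfv tsc vojsj phjww ycrz suwv lno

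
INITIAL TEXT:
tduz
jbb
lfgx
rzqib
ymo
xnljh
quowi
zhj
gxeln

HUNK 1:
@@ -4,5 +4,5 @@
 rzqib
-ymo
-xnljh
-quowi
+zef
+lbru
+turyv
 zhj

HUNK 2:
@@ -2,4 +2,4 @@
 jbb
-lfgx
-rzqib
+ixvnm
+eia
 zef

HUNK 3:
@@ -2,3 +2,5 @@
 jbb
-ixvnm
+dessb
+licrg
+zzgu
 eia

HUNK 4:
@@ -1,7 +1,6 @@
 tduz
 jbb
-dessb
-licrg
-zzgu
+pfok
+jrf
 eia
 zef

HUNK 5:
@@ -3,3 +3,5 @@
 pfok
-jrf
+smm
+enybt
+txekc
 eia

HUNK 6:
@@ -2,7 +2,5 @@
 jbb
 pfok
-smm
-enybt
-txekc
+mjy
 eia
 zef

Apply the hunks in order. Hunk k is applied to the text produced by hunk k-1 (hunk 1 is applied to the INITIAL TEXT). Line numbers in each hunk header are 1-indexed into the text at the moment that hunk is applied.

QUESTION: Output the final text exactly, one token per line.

Hunk 1: at line 4 remove [ymo,xnljh,quowi] add [zef,lbru,turyv] -> 9 lines: tduz jbb lfgx rzqib zef lbru turyv zhj gxeln
Hunk 2: at line 2 remove [lfgx,rzqib] add [ixvnm,eia] -> 9 lines: tduz jbb ixvnm eia zef lbru turyv zhj gxeln
Hunk 3: at line 2 remove [ixvnm] add [dessb,licrg,zzgu] -> 11 lines: tduz jbb dessb licrg zzgu eia zef lbru turyv zhj gxeln
Hunk 4: at line 1 remove [dessb,licrg,zzgu] add [pfok,jrf] -> 10 lines: tduz jbb pfok jrf eia zef lbru turyv zhj gxeln
Hunk 5: at line 3 remove [jrf] add [smm,enybt,txekc] -> 12 lines: tduz jbb pfok smm enybt txekc eia zef lbru turyv zhj gxeln
Hunk 6: at line 2 remove [smm,enybt,txekc] add [mjy] -> 10 lines: tduz jbb pfok mjy eia zef lbru turyv zhj gxeln

Answer: tduz
jbb
pfok
mjy
eia
zef
lbru
turyv
zhj
gxeln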